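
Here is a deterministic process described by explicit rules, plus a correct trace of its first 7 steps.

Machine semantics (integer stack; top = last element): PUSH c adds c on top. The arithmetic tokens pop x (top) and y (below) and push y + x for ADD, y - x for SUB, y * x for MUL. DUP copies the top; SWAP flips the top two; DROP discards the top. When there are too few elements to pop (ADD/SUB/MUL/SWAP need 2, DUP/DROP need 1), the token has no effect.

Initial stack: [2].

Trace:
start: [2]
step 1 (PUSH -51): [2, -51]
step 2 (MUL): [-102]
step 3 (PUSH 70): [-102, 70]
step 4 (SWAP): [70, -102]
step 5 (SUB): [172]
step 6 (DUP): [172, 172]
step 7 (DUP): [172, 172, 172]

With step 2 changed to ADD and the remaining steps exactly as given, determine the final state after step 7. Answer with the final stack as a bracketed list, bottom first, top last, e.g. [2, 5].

(re-executing from step 2 with the substitution; state before step 2: [2, -51])
step 2 (ADD): [-49]
step 3 (PUSH 70): [-49, 70]
step 4 (SWAP): [70, -49]
step 5 (SUB): [119]
step 6 (DUP): [119, 119]
step 7 (DUP): [119, 119, 119]

[119, 119, 119]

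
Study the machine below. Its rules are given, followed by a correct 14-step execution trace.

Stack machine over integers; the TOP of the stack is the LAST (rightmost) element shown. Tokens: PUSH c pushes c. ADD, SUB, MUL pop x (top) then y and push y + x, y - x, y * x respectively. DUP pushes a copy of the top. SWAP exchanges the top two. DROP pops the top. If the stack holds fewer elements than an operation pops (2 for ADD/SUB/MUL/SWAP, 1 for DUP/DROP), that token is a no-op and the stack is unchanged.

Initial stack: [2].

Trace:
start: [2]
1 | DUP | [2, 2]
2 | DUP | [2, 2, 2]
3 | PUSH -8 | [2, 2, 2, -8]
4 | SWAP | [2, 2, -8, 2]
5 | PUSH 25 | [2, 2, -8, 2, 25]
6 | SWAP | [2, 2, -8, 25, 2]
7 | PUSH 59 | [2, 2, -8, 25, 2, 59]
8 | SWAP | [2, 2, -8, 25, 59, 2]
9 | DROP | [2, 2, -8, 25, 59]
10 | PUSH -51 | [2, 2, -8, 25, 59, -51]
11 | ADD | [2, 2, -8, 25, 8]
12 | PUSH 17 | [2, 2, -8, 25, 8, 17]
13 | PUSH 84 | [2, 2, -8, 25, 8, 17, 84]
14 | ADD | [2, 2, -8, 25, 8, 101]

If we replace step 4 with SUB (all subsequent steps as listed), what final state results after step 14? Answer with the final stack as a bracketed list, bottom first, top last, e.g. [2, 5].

[2, 2, 25, 8, 101]

(re-executing from step 4 with the substitution; state before step 4: [2, 2, 2, -8])
4 | SUB | [2, 2, 10]
5 | PUSH 25 | [2, 2, 10, 25]
6 | SWAP | [2, 2, 25, 10]
7 | PUSH 59 | [2, 2, 25, 10, 59]
8 | SWAP | [2, 2, 25, 59, 10]
9 | DROP | [2, 2, 25, 59]
10 | PUSH -51 | [2, 2, 25, 59, -51]
11 | ADD | [2, 2, 25, 8]
12 | PUSH 17 | [2, 2, 25, 8, 17]
13 | PUSH 84 | [2, 2, 25, 8, 17, 84]
14 | ADD | [2, 2, 25, 8, 101]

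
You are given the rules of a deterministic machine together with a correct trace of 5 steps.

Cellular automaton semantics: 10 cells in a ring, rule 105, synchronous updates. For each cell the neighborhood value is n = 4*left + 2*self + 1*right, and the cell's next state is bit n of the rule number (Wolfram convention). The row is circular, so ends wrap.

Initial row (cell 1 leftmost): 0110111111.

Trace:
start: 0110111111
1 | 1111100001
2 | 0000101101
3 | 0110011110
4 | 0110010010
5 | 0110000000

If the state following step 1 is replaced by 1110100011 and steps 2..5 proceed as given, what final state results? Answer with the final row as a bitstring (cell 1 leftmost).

state after step 1 := 1110100011
2 | 0011001010
3 | 1011000100
4 | 0111010000
5 | 0101100111

0101100111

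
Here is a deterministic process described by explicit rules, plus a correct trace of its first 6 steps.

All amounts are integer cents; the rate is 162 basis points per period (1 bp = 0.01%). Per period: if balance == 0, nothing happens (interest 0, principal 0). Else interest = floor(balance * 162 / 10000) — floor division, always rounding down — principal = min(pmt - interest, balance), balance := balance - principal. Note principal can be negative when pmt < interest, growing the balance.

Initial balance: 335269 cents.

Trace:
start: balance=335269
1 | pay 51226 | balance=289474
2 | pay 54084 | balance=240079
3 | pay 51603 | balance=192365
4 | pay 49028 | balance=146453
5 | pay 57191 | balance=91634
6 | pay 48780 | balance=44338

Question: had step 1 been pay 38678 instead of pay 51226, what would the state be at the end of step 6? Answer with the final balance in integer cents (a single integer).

57935

(re-executing from step 1 with the substitution; state before step 1: balance=335269)
1 | pay 38678 | balance=302022
2 | pay 54084 | balance=252830
3 | pay 51603 | balance=205322
4 | pay 49028 | balance=159620
5 | pay 57191 | balance=105014
6 | pay 48780 | balance=57935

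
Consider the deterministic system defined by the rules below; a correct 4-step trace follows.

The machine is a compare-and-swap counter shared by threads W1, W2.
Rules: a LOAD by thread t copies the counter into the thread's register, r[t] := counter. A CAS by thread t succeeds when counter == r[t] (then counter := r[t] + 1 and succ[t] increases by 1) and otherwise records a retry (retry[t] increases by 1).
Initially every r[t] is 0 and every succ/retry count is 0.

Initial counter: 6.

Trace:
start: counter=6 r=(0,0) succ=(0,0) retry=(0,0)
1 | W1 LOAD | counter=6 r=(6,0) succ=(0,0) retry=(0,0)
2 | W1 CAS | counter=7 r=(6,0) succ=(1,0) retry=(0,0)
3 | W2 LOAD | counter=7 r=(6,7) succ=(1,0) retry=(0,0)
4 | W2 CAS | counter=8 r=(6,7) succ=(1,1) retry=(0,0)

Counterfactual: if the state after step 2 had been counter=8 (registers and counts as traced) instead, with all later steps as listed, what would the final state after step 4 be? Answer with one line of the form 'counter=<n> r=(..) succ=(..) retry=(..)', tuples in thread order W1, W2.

counter=9 r=(6,8) succ=(1,1) retry=(0,0)

state after step 2 := counter=8 r=(6,0) succ=(1,0) retry=(0,0)
3 | W2 LOAD | counter=8 r=(6,8) succ=(1,0) retry=(0,0)
4 | W2 CAS | counter=9 r=(6,8) succ=(1,1) retry=(0,0)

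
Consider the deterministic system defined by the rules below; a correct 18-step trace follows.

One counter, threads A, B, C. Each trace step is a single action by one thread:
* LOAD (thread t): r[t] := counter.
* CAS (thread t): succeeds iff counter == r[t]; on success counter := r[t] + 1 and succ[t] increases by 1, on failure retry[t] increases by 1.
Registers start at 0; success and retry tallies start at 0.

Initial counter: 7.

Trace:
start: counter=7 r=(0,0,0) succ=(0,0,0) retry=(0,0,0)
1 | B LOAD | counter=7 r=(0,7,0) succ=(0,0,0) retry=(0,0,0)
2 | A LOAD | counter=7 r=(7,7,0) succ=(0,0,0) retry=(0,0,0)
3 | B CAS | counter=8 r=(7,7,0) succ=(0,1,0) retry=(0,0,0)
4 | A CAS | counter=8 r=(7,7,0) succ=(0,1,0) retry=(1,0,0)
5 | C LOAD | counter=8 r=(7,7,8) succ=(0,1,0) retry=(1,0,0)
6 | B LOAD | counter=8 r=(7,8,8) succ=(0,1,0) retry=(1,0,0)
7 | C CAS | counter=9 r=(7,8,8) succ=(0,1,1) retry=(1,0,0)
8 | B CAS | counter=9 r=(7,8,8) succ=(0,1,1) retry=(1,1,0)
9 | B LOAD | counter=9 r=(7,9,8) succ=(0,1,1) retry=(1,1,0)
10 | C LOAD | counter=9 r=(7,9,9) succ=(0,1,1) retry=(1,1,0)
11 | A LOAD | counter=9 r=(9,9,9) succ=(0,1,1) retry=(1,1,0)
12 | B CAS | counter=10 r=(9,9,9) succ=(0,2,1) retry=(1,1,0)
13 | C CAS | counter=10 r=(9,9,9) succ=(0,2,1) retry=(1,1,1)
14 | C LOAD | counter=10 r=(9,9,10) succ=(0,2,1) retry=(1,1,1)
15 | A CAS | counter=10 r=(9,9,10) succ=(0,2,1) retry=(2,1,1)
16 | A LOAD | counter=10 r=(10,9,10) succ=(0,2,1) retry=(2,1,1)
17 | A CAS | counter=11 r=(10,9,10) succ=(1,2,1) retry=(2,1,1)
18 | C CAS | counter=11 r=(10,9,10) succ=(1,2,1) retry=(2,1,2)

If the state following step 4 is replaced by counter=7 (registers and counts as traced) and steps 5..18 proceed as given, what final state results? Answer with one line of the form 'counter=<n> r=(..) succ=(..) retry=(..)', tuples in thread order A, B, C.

counter=10 r=(9,8,9) succ=(1,2,1) retry=(2,1,2)

state after step 4 := counter=7 r=(7,7,0) succ=(0,1,0) retry=(1,0,0)
5 | C LOAD | counter=7 r=(7,7,7) succ=(0,1,0) retry=(1,0,0)
6 | B LOAD | counter=7 r=(7,7,7) succ=(0,1,0) retry=(1,0,0)
7 | C CAS | counter=8 r=(7,7,7) succ=(0,1,1) retry=(1,0,0)
8 | B CAS | counter=8 r=(7,7,7) succ=(0,1,1) retry=(1,1,0)
9 | B LOAD | counter=8 r=(7,8,7) succ=(0,1,1) retry=(1,1,0)
10 | C LOAD | counter=8 r=(7,8,8) succ=(0,1,1) retry=(1,1,0)
11 | A LOAD | counter=8 r=(8,8,8) succ=(0,1,1) retry=(1,1,0)
12 | B CAS | counter=9 r=(8,8,8) succ=(0,2,1) retry=(1,1,0)
13 | C CAS | counter=9 r=(8,8,8) succ=(0,2,1) retry=(1,1,1)
14 | C LOAD | counter=9 r=(8,8,9) succ=(0,2,1) retry=(1,1,1)
15 | A CAS | counter=9 r=(8,8,9) succ=(0,2,1) retry=(2,1,1)
16 | A LOAD | counter=9 r=(9,8,9) succ=(0,2,1) retry=(2,1,1)
17 | A CAS | counter=10 r=(9,8,9) succ=(1,2,1) retry=(2,1,1)
18 | C CAS | counter=10 r=(9,8,9) succ=(1,2,1) retry=(2,1,2)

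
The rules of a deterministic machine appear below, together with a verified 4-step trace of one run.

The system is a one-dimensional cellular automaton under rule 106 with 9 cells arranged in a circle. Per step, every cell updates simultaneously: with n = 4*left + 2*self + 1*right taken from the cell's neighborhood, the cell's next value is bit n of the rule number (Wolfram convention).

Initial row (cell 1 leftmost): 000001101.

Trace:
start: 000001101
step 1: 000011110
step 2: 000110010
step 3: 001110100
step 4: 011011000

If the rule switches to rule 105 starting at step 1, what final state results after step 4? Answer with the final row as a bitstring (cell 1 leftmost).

(re-executing steps 1..4 under rule 105; state before step 1: 000001101)
step 1: 011101110
step 2: 010111010
step 3: 001101100
step 4: 101111101

101111101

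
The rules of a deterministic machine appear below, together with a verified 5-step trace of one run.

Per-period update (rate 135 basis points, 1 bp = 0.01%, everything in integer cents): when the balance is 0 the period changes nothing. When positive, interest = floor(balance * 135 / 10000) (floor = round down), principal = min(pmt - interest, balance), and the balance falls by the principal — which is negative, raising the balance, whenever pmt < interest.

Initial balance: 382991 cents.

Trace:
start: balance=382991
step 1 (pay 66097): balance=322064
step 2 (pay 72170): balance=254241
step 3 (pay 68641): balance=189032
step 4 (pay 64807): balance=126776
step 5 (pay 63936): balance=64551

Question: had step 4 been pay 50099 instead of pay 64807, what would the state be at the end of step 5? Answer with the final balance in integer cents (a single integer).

(re-executing from step 4 with the substitution; state before step 4: balance=189032)
step 4 (pay 50099): balance=141484
step 5 (pay 63936): balance=79458

79458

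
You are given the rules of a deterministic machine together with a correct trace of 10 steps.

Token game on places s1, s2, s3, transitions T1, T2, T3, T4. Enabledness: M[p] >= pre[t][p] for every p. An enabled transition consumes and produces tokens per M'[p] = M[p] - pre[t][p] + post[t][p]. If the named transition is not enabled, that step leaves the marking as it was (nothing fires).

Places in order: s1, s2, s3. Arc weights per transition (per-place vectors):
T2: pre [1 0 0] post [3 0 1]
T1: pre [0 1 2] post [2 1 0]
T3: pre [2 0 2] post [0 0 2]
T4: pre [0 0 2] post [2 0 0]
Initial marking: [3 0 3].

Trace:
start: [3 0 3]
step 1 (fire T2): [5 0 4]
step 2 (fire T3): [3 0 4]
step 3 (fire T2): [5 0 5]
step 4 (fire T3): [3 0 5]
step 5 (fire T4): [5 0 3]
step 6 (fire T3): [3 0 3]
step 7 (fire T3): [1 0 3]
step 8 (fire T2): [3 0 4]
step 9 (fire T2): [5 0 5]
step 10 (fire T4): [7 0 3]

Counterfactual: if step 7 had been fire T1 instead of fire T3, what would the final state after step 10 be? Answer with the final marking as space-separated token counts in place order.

(re-executing from step 7 with the substitution; state before step 7: [3 0 3])
step 7 (fire T1): [3 0 3]
step 8 (fire T2): [5 0 4]
step 9 (fire T2): [7 0 5]
step 10 (fire T4): [9 0 3]

9 0 3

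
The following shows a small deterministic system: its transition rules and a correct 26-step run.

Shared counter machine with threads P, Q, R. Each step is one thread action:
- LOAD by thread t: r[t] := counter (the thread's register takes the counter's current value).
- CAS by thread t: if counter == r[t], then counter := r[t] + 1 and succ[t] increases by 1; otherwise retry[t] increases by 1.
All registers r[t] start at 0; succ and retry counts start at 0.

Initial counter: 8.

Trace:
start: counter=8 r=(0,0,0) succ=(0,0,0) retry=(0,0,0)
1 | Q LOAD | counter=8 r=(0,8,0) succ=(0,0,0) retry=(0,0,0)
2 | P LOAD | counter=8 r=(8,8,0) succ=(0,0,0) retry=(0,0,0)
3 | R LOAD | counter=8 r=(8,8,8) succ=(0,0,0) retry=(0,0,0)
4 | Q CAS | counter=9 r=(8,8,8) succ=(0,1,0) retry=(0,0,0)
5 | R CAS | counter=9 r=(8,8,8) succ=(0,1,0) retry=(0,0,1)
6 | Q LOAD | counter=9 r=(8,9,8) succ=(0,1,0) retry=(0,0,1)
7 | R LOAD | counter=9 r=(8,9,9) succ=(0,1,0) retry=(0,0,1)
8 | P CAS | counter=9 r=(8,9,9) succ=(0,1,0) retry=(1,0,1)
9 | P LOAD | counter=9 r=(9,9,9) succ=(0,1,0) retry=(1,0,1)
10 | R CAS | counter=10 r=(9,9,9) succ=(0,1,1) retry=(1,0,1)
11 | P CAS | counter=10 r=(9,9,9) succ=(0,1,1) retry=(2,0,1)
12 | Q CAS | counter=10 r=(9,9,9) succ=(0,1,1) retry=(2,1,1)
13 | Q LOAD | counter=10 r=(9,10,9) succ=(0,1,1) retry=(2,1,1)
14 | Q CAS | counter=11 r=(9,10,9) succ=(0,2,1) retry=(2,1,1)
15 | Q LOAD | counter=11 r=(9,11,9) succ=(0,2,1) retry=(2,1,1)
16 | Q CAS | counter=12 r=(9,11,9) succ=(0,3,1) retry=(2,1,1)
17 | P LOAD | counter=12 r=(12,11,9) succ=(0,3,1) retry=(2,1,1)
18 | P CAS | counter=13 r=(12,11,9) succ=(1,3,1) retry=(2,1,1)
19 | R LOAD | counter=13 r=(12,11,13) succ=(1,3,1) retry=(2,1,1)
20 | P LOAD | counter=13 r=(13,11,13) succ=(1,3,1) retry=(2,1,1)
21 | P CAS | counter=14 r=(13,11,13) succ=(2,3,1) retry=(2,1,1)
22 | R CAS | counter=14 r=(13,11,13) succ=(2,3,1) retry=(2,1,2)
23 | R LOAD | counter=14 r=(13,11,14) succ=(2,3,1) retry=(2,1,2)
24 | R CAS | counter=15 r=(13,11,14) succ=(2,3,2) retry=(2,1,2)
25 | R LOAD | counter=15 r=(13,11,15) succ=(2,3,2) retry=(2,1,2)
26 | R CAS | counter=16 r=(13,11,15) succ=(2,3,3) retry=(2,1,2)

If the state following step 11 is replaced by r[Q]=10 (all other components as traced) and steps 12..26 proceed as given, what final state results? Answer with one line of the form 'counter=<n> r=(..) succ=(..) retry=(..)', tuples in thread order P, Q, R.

counter=17 r=(14,12,16) succ=(2,4,3) retry=(2,0,2)

state after step 11 := counter=10 r=(9,10,9) succ=(0,1,1) retry=(2,0,1)
12 | Q CAS | counter=11 r=(9,10,9) succ=(0,2,1) retry=(2,0,1)
13 | Q LOAD | counter=11 r=(9,11,9) succ=(0,2,1) retry=(2,0,1)
14 | Q CAS | counter=12 r=(9,11,9) succ=(0,3,1) retry=(2,0,1)
15 | Q LOAD | counter=12 r=(9,12,9) succ=(0,3,1) retry=(2,0,1)
16 | Q CAS | counter=13 r=(9,12,9) succ=(0,4,1) retry=(2,0,1)
17 | P LOAD | counter=13 r=(13,12,9) succ=(0,4,1) retry=(2,0,1)
18 | P CAS | counter=14 r=(13,12,9) succ=(1,4,1) retry=(2,0,1)
19 | R LOAD | counter=14 r=(13,12,14) succ=(1,4,1) retry=(2,0,1)
20 | P LOAD | counter=14 r=(14,12,14) succ=(1,4,1) retry=(2,0,1)
21 | P CAS | counter=15 r=(14,12,14) succ=(2,4,1) retry=(2,0,1)
22 | R CAS | counter=15 r=(14,12,14) succ=(2,4,1) retry=(2,0,2)
23 | R LOAD | counter=15 r=(14,12,15) succ=(2,4,1) retry=(2,0,2)
24 | R CAS | counter=16 r=(14,12,15) succ=(2,4,2) retry=(2,0,2)
25 | R LOAD | counter=16 r=(14,12,16) succ=(2,4,2) retry=(2,0,2)
26 | R CAS | counter=17 r=(14,12,16) succ=(2,4,3) retry=(2,0,2)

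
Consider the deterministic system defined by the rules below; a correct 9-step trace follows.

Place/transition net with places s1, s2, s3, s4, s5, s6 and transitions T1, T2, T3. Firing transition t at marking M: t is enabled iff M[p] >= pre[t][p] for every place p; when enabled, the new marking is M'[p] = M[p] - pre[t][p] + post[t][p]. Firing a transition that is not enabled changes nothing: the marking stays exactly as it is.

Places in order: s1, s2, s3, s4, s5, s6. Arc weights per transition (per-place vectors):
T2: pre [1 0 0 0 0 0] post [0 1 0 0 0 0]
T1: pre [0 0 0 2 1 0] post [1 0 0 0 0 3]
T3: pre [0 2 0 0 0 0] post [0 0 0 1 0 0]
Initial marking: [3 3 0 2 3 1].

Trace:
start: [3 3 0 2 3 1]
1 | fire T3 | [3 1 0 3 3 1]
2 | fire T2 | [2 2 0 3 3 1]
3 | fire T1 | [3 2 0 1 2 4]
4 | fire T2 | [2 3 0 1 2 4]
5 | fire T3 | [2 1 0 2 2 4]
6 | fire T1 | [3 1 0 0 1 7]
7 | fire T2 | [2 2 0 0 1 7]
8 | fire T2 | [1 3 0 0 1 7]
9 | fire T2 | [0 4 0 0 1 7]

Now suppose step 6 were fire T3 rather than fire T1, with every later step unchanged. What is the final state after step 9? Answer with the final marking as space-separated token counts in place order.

(re-executing from step 6 with the substitution; state before step 6: [2 1 0 2 2 4])
6 | fire T3 | [2 1 0 2 2 4]
7 | fire T2 | [1 2 0 2 2 4]
8 | fire T2 | [0 3 0 2 2 4]
9 | fire T2 | [0 3 0 2 2 4]

0 3 0 2 2 4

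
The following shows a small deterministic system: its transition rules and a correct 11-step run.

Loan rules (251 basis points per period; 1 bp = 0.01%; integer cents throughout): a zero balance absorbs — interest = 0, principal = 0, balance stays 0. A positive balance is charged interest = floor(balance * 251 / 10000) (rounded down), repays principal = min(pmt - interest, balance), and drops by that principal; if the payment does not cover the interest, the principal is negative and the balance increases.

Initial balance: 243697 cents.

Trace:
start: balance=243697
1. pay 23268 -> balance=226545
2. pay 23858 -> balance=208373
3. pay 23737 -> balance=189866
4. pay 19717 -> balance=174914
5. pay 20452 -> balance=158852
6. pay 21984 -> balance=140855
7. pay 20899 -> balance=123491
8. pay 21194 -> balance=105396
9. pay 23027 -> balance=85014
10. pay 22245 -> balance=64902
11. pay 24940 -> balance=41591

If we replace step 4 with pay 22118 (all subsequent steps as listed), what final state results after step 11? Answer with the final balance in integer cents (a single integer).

38735

(re-executing from step 4 with the substitution; state before step 4: balance=189866)
4. pay 22118 -> balance=172513
5. pay 20452 -> balance=156391
6. pay 21984 -> balance=138332
7. pay 20899 -> balance=120905
8. pay 21194 -> balance=102745
9. pay 23027 -> balance=82296
10. pay 22245 -> balance=62116
11. pay 24940 -> balance=38735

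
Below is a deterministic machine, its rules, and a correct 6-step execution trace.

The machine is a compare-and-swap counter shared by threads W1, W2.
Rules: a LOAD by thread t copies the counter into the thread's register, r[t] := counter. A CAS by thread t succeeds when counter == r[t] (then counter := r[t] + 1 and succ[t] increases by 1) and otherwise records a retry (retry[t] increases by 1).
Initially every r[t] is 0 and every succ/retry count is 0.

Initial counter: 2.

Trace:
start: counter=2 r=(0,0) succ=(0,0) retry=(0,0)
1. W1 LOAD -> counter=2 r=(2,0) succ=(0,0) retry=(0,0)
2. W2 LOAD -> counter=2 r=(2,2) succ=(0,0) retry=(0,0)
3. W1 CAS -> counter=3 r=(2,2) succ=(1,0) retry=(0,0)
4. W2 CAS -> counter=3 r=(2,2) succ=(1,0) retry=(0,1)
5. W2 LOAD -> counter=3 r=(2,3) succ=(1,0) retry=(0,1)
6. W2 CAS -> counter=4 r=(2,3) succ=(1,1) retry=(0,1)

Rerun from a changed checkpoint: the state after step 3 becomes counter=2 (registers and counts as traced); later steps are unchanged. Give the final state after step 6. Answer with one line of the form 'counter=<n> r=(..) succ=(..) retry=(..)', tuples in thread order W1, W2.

state after step 3 := counter=2 r=(2,2) succ=(1,0) retry=(0,0)
4. W2 CAS -> counter=3 r=(2,2) succ=(1,1) retry=(0,0)
5. W2 LOAD -> counter=3 r=(2,3) succ=(1,1) retry=(0,0)
6. W2 CAS -> counter=4 r=(2,3) succ=(1,2) retry=(0,0)

counter=4 r=(2,3) succ=(1,2) retry=(0,0)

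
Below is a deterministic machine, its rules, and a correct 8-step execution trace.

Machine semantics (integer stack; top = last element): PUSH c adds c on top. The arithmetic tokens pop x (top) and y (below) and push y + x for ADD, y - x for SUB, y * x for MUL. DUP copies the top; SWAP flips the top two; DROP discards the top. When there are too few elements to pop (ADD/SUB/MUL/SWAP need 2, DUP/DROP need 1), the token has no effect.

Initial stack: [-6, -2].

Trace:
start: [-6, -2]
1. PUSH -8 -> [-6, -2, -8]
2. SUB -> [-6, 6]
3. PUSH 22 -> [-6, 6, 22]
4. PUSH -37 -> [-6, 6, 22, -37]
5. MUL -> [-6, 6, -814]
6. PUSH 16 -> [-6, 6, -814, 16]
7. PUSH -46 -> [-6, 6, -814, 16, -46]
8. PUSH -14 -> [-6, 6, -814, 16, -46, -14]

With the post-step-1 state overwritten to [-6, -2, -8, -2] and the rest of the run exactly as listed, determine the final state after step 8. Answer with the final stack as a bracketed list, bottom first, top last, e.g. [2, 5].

state after step 1 := [-6, -2, -8, -2]
2. SUB -> [-6, -2, -6]
3. PUSH 22 -> [-6, -2, -6, 22]
4. PUSH -37 -> [-6, -2, -6, 22, -37]
5. MUL -> [-6, -2, -6, -814]
6. PUSH 16 -> [-6, -2, -6, -814, 16]
7. PUSH -46 -> [-6, -2, -6, -814, 16, -46]
8. PUSH -14 -> [-6, -2, -6, -814, 16, -46, -14]

[-6, -2, -6, -814, 16, -46, -14]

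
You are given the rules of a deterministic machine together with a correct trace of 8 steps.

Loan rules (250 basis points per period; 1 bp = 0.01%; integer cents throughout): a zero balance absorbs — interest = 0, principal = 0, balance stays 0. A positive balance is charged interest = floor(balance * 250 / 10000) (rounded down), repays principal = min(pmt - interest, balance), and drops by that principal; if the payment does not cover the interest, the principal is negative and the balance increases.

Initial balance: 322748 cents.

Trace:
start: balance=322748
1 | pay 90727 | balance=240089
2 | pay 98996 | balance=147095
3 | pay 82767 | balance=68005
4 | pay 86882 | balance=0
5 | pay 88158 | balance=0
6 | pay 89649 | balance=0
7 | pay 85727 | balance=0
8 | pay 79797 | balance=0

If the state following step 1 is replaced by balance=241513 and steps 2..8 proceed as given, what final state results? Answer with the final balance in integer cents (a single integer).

state after step 1 := balance=241513
2 | pay 98996 | balance=148554
3 | pay 82767 | balance=69500
4 | pay 86882 | balance=0
5 | pay 88158 | balance=0
6 | pay 89649 | balance=0
7 | pay 85727 | balance=0
8 | pay 79797 | balance=0

0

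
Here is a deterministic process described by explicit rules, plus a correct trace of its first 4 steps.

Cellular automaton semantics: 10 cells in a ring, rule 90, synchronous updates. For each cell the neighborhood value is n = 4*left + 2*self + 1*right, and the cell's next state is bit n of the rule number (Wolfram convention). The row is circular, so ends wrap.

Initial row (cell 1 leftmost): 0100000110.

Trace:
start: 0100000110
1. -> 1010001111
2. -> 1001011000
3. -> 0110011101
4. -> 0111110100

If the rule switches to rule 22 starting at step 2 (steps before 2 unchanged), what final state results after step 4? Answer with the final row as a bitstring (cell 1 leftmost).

(re-executing steps 2..4 under rule 22; state before step 2: 1010001111)
2. -> 0011010000
3. -> 0100011000
4. -> 1110100100

1110100100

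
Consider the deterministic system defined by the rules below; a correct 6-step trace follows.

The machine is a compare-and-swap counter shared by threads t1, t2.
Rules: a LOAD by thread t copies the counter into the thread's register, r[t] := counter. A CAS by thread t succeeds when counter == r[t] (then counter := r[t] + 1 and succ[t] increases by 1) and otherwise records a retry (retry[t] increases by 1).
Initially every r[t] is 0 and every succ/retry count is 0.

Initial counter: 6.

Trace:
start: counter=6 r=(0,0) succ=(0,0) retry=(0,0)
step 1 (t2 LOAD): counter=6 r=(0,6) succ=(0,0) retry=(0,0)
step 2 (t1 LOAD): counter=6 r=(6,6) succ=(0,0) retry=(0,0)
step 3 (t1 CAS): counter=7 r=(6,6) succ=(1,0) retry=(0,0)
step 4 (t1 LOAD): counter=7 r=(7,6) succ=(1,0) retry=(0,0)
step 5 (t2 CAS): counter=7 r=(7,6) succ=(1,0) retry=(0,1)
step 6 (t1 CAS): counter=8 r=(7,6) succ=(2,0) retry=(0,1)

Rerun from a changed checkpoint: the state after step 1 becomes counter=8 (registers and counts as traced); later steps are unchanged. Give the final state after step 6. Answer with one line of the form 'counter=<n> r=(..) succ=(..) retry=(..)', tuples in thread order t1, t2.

counter=10 r=(9,6) succ=(2,0) retry=(0,1)

state after step 1 := counter=8 r=(0,6) succ=(0,0) retry=(0,0)
step 2 (t1 LOAD): counter=8 r=(8,6) succ=(0,0) retry=(0,0)
step 3 (t1 CAS): counter=9 r=(8,6) succ=(1,0) retry=(0,0)
step 4 (t1 LOAD): counter=9 r=(9,6) succ=(1,0) retry=(0,0)
step 5 (t2 CAS): counter=9 r=(9,6) succ=(1,0) retry=(0,1)
step 6 (t1 CAS): counter=10 r=(9,6) succ=(2,0) retry=(0,1)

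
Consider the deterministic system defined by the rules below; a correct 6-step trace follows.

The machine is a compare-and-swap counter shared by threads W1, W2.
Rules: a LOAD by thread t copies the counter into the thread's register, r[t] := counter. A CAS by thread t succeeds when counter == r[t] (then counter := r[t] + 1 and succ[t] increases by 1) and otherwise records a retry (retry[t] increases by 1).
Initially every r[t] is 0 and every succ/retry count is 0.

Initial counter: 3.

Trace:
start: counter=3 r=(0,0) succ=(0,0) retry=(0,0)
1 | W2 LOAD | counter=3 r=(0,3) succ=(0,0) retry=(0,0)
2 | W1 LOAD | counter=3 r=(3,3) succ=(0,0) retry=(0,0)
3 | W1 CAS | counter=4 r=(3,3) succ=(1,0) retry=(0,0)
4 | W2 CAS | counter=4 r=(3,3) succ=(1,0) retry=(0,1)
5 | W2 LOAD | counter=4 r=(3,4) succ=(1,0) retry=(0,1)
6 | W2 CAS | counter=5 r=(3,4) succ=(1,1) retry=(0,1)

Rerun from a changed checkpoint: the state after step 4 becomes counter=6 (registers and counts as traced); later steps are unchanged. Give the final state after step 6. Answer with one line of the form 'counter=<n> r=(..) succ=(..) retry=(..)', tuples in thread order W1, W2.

counter=7 r=(3,6) succ=(1,1) retry=(0,1)

state after step 4 := counter=6 r=(3,3) succ=(1,0) retry=(0,1)
5 | W2 LOAD | counter=6 r=(3,6) succ=(1,0) retry=(0,1)
6 | W2 CAS | counter=7 r=(3,6) succ=(1,1) retry=(0,1)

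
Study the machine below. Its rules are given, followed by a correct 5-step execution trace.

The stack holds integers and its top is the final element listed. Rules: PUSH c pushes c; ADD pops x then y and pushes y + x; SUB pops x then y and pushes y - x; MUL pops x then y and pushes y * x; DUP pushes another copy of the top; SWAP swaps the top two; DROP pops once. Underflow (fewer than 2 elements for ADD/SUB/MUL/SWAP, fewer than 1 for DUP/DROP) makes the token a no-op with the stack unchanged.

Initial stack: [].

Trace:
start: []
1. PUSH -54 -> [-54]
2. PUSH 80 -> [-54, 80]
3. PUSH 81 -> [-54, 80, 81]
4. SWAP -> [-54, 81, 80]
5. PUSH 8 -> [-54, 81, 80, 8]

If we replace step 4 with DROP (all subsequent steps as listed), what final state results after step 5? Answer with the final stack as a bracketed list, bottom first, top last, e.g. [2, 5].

[-54, 80, 8]

(re-executing from step 4 with the substitution; state before step 4: [-54, 80, 81])
4. DROP -> [-54, 80]
5. PUSH 8 -> [-54, 80, 8]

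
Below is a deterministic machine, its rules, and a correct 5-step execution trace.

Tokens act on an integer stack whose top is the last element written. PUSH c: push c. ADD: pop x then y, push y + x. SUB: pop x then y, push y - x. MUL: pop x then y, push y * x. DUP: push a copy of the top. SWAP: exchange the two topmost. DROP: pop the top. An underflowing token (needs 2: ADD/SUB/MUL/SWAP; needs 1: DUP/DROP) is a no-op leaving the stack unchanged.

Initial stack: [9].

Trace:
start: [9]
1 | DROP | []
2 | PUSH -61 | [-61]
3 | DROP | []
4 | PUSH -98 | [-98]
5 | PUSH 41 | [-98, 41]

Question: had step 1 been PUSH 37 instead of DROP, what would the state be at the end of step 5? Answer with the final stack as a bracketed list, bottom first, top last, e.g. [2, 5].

(re-executing from step 1 with the substitution; state before step 1: [9])
1 | PUSH 37 | [9, 37]
2 | PUSH -61 | [9, 37, -61]
3 | DROP | [9, 37]
4 | PUSH -98 | [9, 37, -98]
5 | PUSH 41 | [9, 37, -98, 41]

[9, 37, -98, 41]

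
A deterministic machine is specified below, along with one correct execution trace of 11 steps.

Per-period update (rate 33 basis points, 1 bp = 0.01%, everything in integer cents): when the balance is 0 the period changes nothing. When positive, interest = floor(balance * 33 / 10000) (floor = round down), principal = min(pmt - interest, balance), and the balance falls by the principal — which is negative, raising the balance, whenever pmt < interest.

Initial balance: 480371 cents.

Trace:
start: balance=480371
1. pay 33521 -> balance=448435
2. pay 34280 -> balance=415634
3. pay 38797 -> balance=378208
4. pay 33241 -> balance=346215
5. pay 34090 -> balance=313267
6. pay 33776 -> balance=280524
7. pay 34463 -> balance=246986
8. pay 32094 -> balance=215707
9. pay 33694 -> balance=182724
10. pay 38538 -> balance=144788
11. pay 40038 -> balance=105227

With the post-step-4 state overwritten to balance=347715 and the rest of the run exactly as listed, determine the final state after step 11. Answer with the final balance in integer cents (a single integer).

state after step 4 := balance=347715
5. pay 34090 -> balance=314772
6. pay 33776 -> balance=282034
7. pay 34463 -> balance=248501
8. pay 32094 -> balance=217227
9. pay 33694 -> balance=184249
10. pay 38538 -> balance=146319
11. pay 40038 -> balance=106763

106763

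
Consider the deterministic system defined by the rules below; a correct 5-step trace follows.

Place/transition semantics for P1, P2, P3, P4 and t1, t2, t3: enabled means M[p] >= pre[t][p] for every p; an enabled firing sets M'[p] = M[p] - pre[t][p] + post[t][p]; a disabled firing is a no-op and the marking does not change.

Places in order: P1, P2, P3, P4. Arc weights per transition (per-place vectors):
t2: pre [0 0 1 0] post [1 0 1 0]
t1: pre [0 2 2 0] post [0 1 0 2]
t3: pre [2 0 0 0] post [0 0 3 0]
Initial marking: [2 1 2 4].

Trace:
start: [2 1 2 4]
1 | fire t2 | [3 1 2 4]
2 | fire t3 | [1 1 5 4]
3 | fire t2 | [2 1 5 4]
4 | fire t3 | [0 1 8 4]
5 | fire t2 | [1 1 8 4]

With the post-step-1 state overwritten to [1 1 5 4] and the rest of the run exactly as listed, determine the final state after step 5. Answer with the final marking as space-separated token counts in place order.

state after step 1 := [1 1 5 4]
2 | fire t3 | [1 1 5 4]
3 | fire t2 | [2 1 5 4]
4 | fire t3 | [0 1 8 4]
5 | fire t2 | [1 1 8 4]

1 1 8 4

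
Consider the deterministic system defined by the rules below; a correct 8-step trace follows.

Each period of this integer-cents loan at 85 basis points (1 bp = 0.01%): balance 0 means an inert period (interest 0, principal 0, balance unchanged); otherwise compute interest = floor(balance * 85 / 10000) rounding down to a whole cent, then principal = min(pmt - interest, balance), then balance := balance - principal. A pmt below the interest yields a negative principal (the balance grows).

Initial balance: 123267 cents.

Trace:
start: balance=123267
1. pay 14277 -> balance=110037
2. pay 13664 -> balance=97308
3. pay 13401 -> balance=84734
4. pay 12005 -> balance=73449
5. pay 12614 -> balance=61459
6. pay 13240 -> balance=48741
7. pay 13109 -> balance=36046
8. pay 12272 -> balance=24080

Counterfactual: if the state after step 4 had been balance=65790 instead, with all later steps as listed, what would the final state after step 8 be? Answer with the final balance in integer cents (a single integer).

state after step 4 := balance=65790
5. pay 12614 -> balance=53735
6. pay 13240 -> balance=40951
7. pay 13109 -> balance=28190
8. pay 12272 -> balance=16157

16157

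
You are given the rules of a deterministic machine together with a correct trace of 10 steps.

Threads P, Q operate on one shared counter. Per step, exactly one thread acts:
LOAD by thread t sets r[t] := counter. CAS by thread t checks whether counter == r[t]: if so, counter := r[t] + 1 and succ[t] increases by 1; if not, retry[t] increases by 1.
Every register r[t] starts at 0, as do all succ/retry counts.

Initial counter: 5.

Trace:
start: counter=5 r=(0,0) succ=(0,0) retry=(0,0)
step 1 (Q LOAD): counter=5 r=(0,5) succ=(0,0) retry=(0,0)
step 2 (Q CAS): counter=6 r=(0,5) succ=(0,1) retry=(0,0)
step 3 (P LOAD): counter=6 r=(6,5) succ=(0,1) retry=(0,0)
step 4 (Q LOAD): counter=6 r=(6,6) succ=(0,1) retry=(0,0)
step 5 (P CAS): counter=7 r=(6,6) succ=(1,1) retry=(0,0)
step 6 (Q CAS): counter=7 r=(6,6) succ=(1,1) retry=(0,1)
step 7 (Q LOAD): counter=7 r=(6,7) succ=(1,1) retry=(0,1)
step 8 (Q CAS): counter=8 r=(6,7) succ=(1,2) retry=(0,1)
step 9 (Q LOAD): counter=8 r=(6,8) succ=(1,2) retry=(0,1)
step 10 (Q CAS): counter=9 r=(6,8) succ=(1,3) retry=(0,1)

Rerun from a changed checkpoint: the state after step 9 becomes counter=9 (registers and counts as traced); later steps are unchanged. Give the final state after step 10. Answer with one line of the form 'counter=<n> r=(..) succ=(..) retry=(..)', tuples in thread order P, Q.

counter=9 r=(6,8) succ=(1,2) retry=(0,2)

state after step 9 := counter=9 r=(6,8) succ=(1,2) retry=(0,1)
step 10 (Q CAS): counter=9 r=(6,8) succ=(1,2) retry=(0,2)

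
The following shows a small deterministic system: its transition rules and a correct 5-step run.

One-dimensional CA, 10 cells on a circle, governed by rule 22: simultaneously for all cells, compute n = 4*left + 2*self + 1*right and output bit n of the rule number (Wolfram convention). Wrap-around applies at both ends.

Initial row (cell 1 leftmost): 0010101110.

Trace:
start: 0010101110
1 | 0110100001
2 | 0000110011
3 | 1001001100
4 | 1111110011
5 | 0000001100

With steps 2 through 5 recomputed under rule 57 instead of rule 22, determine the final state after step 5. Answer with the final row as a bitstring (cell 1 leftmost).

1011010100

(re-executing steps 2..5 under rule 57; state before step 2: 0110100001)
2 | 1101011100
3 | 1010110010
4 | 0101101001
5 | 1011010100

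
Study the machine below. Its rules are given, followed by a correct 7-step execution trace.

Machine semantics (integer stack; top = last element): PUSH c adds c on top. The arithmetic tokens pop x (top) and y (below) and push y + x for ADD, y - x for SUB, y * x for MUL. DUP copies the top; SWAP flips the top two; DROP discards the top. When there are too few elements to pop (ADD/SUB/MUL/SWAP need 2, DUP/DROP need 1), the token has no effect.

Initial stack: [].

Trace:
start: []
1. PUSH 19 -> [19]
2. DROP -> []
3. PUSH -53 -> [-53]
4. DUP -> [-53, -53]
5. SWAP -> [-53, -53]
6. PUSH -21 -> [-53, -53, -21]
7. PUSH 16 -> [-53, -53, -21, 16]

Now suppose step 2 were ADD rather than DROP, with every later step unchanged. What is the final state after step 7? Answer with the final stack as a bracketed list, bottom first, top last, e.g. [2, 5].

(re-executing from step 2 with the substitution; state before step 2: [19])
2. ADD -> [19]
3. PUSH -53 -> [19, -53]
4. DUP -> [19, -53, -53]
5. SWAP -> [19, -53, -53]
6. PUSH -21 -> [19, -53, -53, -21]
7. PUSH 16 -> [19, -53, -53, -21, 16]

[19, -53, -53, -21, 16]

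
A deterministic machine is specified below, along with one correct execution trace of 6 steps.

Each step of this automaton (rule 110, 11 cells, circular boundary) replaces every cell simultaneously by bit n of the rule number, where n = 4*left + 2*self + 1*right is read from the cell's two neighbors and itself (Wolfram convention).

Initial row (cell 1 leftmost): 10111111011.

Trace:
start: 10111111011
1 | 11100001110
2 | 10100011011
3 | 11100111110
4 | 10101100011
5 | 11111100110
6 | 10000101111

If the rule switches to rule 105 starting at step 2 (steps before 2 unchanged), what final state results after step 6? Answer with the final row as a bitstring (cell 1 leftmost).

11000000111

(re-executing steps 2..6 under rule 105; state before step 2: 11100001110)
2 | 10101101011
3 | 11011110110
4 | 11110011111
5 | 00010010000
6 | 11000000111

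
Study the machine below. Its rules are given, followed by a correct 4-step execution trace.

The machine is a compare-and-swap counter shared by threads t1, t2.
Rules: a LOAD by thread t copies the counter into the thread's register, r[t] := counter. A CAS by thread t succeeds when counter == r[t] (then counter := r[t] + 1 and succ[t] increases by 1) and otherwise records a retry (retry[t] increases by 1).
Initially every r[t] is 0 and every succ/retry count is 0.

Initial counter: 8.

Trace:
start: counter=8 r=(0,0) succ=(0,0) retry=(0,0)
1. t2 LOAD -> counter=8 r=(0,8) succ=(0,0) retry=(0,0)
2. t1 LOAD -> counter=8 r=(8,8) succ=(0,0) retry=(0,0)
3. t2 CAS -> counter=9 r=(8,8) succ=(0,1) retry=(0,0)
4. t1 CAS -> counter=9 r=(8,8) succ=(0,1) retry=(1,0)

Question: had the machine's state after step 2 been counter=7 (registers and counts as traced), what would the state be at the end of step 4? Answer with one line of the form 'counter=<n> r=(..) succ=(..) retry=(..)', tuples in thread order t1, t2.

state after step 2 := counter=7 r=(8,8) succ=(0,0) retry=(0,0)
3. t2 CAS -> counter=7 r=(8,8) succ=(0,0) retry=(0,1)
4. t1 CAS -> counter=7 r=(8,8) succ=(0,0) retry=(1,1)

counter=7 r=(8,8) succ=(0,0) retry=(1,1)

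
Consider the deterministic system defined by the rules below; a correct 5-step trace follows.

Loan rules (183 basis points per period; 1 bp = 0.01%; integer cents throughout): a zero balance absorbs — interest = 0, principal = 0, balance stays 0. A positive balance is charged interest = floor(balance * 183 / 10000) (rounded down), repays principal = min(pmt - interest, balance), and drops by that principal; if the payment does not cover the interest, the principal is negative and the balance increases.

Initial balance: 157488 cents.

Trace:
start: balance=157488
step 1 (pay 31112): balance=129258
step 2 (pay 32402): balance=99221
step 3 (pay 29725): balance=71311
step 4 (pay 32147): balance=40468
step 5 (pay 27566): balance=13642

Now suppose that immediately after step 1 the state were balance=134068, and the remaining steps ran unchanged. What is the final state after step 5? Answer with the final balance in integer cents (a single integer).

state after step 1 := balance=134068
step 2 (pay 32402): balance=104119
step 3 (pay 29725): balance=76299
step 4 (pay 32147): balance=45548
step 5 (pay 27566): balance=18815

18815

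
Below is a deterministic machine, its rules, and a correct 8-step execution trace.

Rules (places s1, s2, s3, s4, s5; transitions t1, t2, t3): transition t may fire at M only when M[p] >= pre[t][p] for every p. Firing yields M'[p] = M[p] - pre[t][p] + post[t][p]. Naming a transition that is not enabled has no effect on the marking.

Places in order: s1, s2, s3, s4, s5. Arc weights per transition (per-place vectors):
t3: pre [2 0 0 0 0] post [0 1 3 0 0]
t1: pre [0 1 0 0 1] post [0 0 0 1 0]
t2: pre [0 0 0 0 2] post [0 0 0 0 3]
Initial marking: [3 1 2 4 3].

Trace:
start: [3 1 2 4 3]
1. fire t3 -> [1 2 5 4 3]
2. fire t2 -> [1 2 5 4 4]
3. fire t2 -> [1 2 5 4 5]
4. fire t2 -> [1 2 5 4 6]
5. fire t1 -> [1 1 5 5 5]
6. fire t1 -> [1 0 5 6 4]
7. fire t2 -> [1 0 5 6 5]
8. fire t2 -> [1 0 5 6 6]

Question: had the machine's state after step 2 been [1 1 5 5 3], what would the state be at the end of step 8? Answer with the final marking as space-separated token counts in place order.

1 0 5 6 6

state after step 2 := [1 1 5 5 3]
3. fire t2 -> [1 1 5 5 4]
4. fire t2 -> [1 1 5 5 5]
5. fire t1 -> [1 0 5 6 4]
6. fire t1 -> [1 0 5 6 4]
7. fire t2 -> [1 0 5 6 5]
8. fire t2 -> [1 0 5 6 6]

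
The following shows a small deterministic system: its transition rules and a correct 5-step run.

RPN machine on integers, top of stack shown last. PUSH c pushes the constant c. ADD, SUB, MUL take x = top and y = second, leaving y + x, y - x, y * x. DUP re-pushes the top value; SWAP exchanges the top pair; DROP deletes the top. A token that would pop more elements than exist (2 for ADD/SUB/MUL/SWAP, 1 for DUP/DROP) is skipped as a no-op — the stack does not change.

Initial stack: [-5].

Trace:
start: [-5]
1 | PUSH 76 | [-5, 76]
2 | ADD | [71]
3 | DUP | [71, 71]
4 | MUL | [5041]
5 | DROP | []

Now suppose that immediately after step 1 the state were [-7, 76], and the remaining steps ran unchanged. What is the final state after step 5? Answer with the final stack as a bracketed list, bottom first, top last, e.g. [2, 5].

state after step 1 := [-7, 76]
2 | ADD | [69]
3 | DUP | [69, 69]
4 | MUL | [4761]
5 | DROP | []

[]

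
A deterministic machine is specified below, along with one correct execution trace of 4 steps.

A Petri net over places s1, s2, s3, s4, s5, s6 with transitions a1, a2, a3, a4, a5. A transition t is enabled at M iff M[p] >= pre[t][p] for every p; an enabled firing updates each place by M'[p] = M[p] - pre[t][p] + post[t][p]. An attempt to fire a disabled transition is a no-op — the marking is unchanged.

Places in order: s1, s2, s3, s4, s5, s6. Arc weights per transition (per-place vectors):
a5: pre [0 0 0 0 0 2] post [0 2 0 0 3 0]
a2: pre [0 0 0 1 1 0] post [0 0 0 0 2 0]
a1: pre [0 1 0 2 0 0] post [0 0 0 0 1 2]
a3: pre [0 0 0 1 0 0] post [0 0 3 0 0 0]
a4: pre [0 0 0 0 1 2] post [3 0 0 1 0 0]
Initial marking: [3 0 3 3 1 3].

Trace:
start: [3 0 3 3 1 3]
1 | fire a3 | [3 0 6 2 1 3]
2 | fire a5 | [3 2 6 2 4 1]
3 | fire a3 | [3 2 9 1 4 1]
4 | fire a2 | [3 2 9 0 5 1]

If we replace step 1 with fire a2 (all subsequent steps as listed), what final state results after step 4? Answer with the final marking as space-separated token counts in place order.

(re-executing from step 1 with the substitution; state before step 1: [3 0 3 3 1 3])
1 | fire a2 | [3 0 3 2 2 3]
2 | fire a5 | [3 2 3 2 5 1]
3 | fire a3 | [3 2 6 1 5 1]
4 | fire a2 | [3 2 6 0 6 1]

3 2 6 0 6 1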